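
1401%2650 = 1401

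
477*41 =19557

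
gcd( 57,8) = 1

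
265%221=44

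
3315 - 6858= -3543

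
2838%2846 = 2838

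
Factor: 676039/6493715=5^( - 1 ) * 7^1*13^1*17^1 * 19^1 * 23^1 * 73^( - 1)* 17791^( - 1)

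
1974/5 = 394 + 4/5 = 394.80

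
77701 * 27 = 2097927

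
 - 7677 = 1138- 8815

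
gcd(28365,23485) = 305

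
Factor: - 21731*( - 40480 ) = 2^5*5^1* 11^1*23^1*31^1*701^1 = 879670880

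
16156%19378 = 16156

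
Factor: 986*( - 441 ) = -434826 =- 2^1*3^2*7^2*17^1*29^1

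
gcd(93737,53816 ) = 7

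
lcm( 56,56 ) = 56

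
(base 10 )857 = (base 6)3545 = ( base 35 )oh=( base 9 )1152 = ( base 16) 359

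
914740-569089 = 345651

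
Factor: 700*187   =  2^2*5^2 * 7^1*11^1*17^1 = 130900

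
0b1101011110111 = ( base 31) 75L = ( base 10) 6903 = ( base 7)26061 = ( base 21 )FDF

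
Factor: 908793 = 3^3*97^1*347^1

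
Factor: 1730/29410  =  17^( - 1 )  =  1/17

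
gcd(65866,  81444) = 2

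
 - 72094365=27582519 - 99676884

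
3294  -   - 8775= 12069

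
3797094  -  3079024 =718070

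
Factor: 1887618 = 2^1 *3^1*314603^1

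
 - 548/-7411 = 548/7411= 0.07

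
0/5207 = 0 = 0.00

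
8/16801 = 8/16801 = 0.00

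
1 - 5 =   -  4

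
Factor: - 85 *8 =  - 2^3*5^1*17^1  =  - 680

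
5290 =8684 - 3394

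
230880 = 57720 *4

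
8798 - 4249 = 4549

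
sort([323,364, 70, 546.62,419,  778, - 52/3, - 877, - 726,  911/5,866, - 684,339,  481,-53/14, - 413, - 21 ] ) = [  -  877, - 726,  -  684, - 413, - 21, - 52/3,-53/14,70,911/5,323, 339,364 , 419,481,546.62,778, 866 ] 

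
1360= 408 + 952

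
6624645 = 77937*85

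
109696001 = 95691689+14004312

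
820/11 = 74 + 6/11 = 74.55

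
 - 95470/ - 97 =95470/97  =  984.23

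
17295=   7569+9726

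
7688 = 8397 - 709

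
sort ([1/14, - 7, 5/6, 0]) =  [ - 7 , 0 , 1/14,5/6 ] 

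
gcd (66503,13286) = 73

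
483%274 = 209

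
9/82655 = 9/82655 = 0.00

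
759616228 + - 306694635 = 452921593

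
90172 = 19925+70247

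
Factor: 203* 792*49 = 2^3 * 3^2*7^3*11^1*29^1 = 7878024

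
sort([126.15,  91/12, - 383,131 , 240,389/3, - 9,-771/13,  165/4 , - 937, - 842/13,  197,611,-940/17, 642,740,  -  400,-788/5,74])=[ - 937,-400, - 383, - 788/5, - 842/13,-771/13,-940/17, - 9,91/12, 165/4, 74,126.15,389/3, 131, 197,240, 611,642, 740 ] 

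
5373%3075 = 2298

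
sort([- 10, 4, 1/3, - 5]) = [ - 10, - 5, 1/3, 4]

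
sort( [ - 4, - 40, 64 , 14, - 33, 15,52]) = [ - 40, - 33, - 4,14, 15, 52,  64 ] 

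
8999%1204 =571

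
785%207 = 164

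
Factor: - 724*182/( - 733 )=131768/733 = 2^3 * 7^1*13^1*181^1*733^(-1) 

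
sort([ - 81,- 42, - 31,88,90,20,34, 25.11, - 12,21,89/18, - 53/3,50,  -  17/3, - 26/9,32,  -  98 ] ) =[ - 98, - 81, - 42,- 31, - 53/3, - 12, - 17/3,-26/9,89/18,20 , 21,25.11,32 , 34, 50,88,90]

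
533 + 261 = 794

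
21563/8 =2695 + 3/8= 2695.38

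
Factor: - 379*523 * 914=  -181170338= - 2^1*379^1 * 457^1 * 523^1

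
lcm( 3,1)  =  3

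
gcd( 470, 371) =1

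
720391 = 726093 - 5702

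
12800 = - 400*( - 32 )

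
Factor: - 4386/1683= - 2^1*3^( - 1)*11^( - 1)*43^1= - 86/33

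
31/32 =31/32 = 0.97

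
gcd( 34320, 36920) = 520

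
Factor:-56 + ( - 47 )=-103= - 103^1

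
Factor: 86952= 2^3*3^1*3623^1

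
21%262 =21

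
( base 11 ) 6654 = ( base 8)21103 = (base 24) f5b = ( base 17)1d5g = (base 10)8771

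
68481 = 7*9783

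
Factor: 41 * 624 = 25584 = 2^4 * 3^1*13^1*41^1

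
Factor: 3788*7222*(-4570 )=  - 2^4*5^1*23^1*157^1*457^1  *947^1 = -125021197520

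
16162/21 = 16162/21 = 769.62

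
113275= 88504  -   - 24771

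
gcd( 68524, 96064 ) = 4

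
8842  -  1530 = 7312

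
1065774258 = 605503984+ 460270274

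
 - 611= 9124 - 9735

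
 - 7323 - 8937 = - 16260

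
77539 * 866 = 67148774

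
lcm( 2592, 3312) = 59616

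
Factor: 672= 2^5 * 3^1 * 7^1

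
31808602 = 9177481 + 22631121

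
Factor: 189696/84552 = 2^5*19^1*271^( - 1) = 608/271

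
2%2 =0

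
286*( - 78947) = - 22578842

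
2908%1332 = 244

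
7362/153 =818/17 = 48.12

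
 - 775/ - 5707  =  775/5707=0.14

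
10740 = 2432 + 8308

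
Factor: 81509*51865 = 5^1*11^1*23^1*41^1 * 81509^1 = 4227464285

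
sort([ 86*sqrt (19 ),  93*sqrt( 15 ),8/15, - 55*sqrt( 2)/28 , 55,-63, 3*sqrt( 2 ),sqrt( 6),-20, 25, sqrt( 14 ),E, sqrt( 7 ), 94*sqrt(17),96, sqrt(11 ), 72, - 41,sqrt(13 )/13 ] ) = [-63, - 41, - 20, - 55 * sqrt(2) /28,sqrt( 13 ) /13, 8/15, sqrt(6), sqrt( 7),E,  sqrt( 11 ), sqrt( 14 ), 3 * sqrt(2), 25 , 55, 72,96,  93* sqrt( 15 ),86*sqrt( 19), 94*sqrt(17) ] 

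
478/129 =478/129 = 3.71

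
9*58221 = 523989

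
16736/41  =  408 + 8/41=408.20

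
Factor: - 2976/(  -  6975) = 32/75= 2^5*3^( -1) *5^( - 2)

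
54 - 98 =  - 44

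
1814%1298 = 516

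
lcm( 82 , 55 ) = 4510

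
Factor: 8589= 3^1*7^1*409^1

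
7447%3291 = 865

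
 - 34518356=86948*( - 397) 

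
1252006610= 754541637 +497464973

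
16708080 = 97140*172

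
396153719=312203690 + 83950029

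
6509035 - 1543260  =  4965775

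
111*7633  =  847263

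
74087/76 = 974 + 63/76 = 974.83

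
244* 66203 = 16153532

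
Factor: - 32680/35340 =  - 86/93 = -2^1*3^( - 1 )*31^( - 1 )*43^1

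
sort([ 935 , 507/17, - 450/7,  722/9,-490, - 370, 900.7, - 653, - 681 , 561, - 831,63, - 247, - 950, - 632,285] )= [ - 950,-831 ,-681, - 653,  -  632, - 490, - 370, - 247,-450/7,507/17, 63, 722/9,285,561,900.7,935 ] 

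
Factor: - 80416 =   -  2^5*7^1*359^1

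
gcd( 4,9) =1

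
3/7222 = 3/7222 = 0.00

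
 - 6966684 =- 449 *15516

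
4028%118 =16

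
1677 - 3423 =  - 1746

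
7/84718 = 7/84718 = 0.00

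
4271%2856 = 1415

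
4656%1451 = 303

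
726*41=29766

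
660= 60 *11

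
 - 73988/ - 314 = 36994/157 = 235.63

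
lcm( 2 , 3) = 6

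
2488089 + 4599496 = 7087585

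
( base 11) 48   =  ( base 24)24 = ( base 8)64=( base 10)52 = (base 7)103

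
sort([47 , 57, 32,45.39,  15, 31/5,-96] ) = [ - 96,31/5,  15 , 32,45.39,47,57]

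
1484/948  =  371/237 = 1.57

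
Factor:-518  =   - 2^1 * 7^1 * 37^1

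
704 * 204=143616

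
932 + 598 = 1530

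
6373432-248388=6125044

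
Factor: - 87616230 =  - 2^1*3^1*5^1*13^1*31^1* 7247^1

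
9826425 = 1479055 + 8347370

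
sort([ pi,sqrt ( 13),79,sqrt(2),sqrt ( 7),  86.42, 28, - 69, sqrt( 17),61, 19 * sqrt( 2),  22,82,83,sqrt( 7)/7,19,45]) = [ - 69, sqrt ( 7)/7,sqrt( 2 ) , sqrt( 7), pi,sqrt(13), sqrt( 17 ),19,22, 19*sqrt( 2),28 , 45,61 , 79, 82,  83, 86.42]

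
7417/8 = 927 + 1/8 = 927.12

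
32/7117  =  32/7117=0.00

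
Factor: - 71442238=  - 2^1 * 7^1 * 2251^1 * 2267^1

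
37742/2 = 18871 = 18871.00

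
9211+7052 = 16263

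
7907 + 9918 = 17825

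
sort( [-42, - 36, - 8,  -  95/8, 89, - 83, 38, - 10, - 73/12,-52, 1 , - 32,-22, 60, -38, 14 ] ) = [ - 83,-52, - 42, - 38, - 36, - 32, - 22, - 95/8,-10,-8, - 73/12 , 1, 14,38, 60, 89]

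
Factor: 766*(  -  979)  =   - 2^1 * 11^1*89^1 *383^1 = - 749914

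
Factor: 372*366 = 136152 = 2^3*3^2*31^1*61^1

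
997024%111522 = 104848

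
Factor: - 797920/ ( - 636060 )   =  39896/31803 = 2^3*3^( - 1)*4987^1* 10601^(-1 )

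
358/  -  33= - 358/33 = -10.85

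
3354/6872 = 1677/3436 = 0.49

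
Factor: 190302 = 2^1*3^1*7^1*23^1*197^1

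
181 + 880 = 1061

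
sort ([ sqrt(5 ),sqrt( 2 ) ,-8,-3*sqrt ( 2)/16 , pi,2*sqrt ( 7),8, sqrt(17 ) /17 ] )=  [ - 8, - 3 *sqrt( 2 )/16, sqrt( 17)/17,sqrt( 2)  ,  sqrt (5 ), pi,2*sqrt ( 7), 8] 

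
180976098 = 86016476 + 94959622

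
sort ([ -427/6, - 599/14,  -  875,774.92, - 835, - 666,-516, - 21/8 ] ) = [-875, - 835, - 666 , -516, - 427/6, - 599/14,  -  21/8,774.92] 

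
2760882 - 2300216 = 460666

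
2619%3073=2619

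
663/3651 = 221/1217 = 0.18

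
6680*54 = 360720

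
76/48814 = 38/24407 = 0.00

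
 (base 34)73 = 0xf1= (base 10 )241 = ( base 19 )CD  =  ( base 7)463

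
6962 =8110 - 1148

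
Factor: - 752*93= - 69936   =  -2^4*3^1*31^1*47^1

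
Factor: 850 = 2^1*5^2  *  17^1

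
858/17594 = 429/8797=   0.05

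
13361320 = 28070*476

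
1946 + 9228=11174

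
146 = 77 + 69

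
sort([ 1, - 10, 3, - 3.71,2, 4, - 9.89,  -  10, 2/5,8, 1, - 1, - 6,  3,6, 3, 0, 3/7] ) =[ - 10, - 10, - 9.89, - 6, - 3.71, - 1, 0, 2/5,  3/7, 1,1, 2,3,3, 3, 4,6 , 8] 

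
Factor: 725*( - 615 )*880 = - 392370000=-  2^4*  3^1*5^4*11^1*29^1*41^1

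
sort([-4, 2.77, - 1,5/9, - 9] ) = [- 9, - 4,-1, 5/9, 2.77 ] 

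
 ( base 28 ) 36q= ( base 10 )2546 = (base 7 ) 10265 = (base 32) 2FI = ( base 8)4762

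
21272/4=5318 = 5318.00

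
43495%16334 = 10827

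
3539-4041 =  - 502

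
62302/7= 62302/7 = 8900.29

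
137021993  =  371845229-234823236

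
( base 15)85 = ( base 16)7D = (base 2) 1111101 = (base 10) 125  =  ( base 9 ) 148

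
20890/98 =213 + 8/49 = 213.16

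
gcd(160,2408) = 8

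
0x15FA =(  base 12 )330A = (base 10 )5626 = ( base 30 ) 67G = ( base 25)901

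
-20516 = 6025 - 26541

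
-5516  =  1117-6633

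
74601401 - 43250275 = 31351126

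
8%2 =0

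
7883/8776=7883/8776 =0.90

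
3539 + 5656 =9195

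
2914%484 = 10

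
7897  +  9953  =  17850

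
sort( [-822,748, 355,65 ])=[-822 , 65,355, 748 ]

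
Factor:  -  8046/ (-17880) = 2^(  -  2 )*3^2*5^( - 1) = 9/20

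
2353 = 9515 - 7162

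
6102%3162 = 2940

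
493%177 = 139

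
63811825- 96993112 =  - 33181287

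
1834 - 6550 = -4716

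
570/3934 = 285/1967 = 0.14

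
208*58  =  12064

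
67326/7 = 9618 =9618.00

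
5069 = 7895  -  2826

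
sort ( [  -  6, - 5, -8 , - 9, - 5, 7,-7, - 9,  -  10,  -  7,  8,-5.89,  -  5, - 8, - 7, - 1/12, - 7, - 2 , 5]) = [ - 10, - 9, - 9 , - 8, - 8,-7,-7, - 7, - 7,  -  6, - 5.89, - 5, - 5, - 5,-2, - 1/12,5, 7,8]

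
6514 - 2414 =4100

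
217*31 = 6727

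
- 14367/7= -2053+ 4/7  =  - 2052.43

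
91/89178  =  91/89178=0.00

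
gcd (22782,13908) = 6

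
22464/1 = 22464 = 22464.00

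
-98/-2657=98/2657  =  0.04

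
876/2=438 = 438.00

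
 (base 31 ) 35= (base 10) 98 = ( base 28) 3e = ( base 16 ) 62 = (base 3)10122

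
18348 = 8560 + 9788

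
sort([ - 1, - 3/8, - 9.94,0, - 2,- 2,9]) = [- 9.94,-2, -2, - 1, - 3/8, 0,9]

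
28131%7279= 6294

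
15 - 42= - 27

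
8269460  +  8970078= 17239538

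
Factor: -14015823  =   - 3^1*47^1*107^1*929^1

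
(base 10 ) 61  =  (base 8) 75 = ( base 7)115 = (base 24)2d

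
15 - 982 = -967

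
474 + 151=625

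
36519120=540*67628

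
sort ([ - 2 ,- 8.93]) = [ - 8.93, - 2]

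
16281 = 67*243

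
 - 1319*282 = -371958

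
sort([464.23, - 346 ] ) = [ - 346, 464.23 ]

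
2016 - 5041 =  -3025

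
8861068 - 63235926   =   - 54374858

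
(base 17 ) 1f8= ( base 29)J1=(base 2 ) 1000101000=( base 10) 552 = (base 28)jk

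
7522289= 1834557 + 5687732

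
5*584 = 2920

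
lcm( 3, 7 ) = 21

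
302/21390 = 151/10695 = 0.01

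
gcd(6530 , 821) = 1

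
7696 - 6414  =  1282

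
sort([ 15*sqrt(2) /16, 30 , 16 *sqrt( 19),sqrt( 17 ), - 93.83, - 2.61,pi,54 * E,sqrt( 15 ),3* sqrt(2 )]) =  [ - 93.83,  -  2.61,  15*sqrt ( 2 )/16,  pi, sqrt(15 ),sqrt(17 ),3*sqrt(2),30,16*sqrt(19 ), 54 * E]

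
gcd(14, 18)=2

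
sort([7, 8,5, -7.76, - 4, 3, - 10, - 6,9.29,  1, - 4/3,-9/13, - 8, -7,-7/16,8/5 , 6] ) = [ - 10,-8, - 7.76, - 7, - 6 ,-4, - 4/3,-9/13, - 7/16,1, 8/5, 3,5, 6,7, 8 , 9.29] 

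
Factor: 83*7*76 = 44156 = 2^2*7^1*19^1 * 83^1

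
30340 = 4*7585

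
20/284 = 5/71 = 0.07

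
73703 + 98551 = 172254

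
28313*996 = 28199748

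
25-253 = - 228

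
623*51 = 31773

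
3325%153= 112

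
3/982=3/982 = 0.00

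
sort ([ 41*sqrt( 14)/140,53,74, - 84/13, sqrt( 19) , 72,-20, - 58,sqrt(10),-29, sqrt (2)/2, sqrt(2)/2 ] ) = [  -  58, - 29, - 20, - 84/13, sqrt( 2)/2,  sqrt( 2) /2, 41*sqrt(14)/140,sqrt( 10) , sqrt(19 ),  53, 72, 74 ] 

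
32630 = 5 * 6526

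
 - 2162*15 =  - 32430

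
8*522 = 4176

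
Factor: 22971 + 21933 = 2^3*3^1 * 1871^1 = 44904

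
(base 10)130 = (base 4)2002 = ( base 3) 11211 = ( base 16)82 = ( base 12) aa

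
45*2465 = 110925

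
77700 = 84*925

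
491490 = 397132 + 94358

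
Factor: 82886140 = 2^2*5^1 *4144307^1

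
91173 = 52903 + 38270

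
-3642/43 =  - 85+13/43 = - 84.70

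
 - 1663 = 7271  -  8934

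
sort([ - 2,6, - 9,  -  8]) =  [-9, - 8, - 2,  6] 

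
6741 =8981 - 2240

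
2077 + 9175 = 11252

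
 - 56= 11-67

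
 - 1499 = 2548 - 4047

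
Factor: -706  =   - 2^1*353^1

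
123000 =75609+47391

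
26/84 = 13/42 = 0.31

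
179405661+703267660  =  882673321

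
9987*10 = 99870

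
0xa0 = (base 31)55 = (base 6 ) 424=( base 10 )160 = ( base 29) 5F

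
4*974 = 3896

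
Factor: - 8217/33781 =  - 3^2*37^( - 1) = - 9/37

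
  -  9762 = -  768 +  - 8994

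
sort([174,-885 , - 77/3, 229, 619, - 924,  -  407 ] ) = [  -  924, - 885, - 407,-77/3, 174,229,619]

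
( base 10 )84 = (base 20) 44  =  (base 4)1110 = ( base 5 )314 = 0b1010100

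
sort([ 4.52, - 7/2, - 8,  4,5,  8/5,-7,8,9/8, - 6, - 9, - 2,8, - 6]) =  [ - 9,- 8, - 7, - 6, - 6, - 7/2, - 2 , 9/8 , 8/5,  4, 4.52,  5,8,  8 ]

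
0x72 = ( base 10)114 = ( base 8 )162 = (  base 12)96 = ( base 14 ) 82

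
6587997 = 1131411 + 5456586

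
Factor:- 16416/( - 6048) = 7^( - 1)*19^1 = 19/7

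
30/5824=15/2912= 0.01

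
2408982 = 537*4486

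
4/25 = 4/25 = 0.16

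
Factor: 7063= 7^1*1009^1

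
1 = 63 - 62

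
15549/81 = 5183/27 =191.96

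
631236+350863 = 982099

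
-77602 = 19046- 96648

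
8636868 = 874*9882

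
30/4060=3/406 = 0.01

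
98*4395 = 430710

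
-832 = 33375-34207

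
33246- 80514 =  - 47268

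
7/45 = 7/45 =0.16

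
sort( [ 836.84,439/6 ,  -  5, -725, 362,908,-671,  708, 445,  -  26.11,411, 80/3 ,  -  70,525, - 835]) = [  -  835, - 725, - 671, - 70, - 26.11, - 5,80/3, 439/6,362,411,445,525,708,  836.84,908 ]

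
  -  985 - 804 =  -  1789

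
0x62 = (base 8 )142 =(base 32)32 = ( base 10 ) 98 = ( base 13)77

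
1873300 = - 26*( - 72050)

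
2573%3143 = 2573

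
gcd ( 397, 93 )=1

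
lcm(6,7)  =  42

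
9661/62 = 9661/62 = 155.82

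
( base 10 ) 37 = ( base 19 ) 1I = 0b100101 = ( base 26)1b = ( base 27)1A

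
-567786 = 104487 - 672273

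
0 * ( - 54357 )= 0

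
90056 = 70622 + 19434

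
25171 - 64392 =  - 39221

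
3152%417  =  233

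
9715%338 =251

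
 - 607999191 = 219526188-827525379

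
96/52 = 1 + 11/13 = 1.85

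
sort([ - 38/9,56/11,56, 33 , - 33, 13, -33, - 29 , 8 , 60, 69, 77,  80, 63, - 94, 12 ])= [ - 94, - 33, - 33, - 29,- 38/9, 56/11, 8,12, 13, 33 , 56,60, 63, 69, 77 , 80] 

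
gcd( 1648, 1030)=206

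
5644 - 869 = 4775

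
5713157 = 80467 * 71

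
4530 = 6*755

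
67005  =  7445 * 9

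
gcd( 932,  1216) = 4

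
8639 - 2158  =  6481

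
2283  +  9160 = 11443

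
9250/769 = 12 + 22/769 = 12.03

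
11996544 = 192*62482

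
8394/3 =2798 = 2798.00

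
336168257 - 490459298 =- 154291041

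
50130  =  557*90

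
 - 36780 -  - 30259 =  - 6521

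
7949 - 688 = 7261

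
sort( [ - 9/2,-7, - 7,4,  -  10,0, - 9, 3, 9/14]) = [-10, - 9,  -  7, - 7, - 9/2, 0,9/14,3,4]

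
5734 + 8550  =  14284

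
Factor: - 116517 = -3^1*38839^1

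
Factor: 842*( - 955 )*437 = - 351396070 = - 2^1*5^1*19^1*23^1*191^1 * 421^1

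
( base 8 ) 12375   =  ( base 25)8en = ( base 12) 3139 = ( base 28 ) 6np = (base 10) 5373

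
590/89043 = 590/89043=0.01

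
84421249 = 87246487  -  2825238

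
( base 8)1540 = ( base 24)1C0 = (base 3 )1012000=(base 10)864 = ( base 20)234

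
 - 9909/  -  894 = 11 + 25/298 = 11.08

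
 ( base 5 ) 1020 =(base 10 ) 135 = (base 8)207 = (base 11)113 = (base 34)3X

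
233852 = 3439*68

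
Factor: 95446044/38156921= 5023476/2008259 = 2^2*3^2*11^( - 1)*23^1*79^ (-1)*2311^ ( -1) *6067^1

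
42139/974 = 42139/974 =43.26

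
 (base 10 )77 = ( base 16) 4D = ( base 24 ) 35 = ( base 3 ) 2212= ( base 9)85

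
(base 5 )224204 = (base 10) 8054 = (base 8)17566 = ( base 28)A7I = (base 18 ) 16f8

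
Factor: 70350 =2^1*3^1 * 5^2*7^1*67^1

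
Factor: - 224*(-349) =2^5 * 7^1*349^1  =  78176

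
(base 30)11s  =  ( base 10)958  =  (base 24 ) 1FM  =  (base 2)1110111110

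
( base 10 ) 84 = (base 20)44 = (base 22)3I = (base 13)66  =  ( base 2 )1010100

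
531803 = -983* ( -541)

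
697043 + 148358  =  845401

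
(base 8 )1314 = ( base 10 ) 716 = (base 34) l2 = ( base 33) LN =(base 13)431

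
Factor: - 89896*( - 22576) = 2029492096 =2^7*17^2*83^1*661^1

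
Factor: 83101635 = 3^2*5^1*1846703^1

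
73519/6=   73519/6 = 12253.17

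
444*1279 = 567876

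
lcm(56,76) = 1064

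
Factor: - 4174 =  - 2^1*2087^1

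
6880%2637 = 1606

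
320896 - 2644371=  - 2323475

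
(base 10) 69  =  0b1000101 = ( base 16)45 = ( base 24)2L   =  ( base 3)2120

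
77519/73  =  77519/73= 1061.90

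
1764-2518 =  - 754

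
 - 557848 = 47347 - 605195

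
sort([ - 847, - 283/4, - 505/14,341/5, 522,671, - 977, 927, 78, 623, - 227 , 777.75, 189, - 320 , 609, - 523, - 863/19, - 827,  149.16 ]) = [ - 977 , - 847,-827 , - 523,  -  320, - 227, - 283/4,-863/19 ,-505/14,341/5, 78, 149.16, 189, 522, 609,623, 671,  777.75, 927 ]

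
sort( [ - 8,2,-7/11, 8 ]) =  [ - 8,-7/11,2, 8 ]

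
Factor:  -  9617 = - 59^1 * 163^1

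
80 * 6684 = 534720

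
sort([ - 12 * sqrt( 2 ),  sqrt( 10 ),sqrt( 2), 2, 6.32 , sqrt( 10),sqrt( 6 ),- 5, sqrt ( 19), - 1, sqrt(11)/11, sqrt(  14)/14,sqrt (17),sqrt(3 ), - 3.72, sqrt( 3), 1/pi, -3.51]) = [ - 12*sqrt( 2), - 5 , - 3.72, - 3.51, - 1, sqrt(14 ) /14,sqrt( 11 )/11, 1/pi,sqrt(2), sqrt(3), sqrt( 3), 2, sqrt( 6 ),  sqrt( 10)  ,  sqrt(10), sqrt( 17), sqrt(19),6.32 ] 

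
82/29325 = 82/29325= 0.00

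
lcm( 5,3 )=15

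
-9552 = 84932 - 94484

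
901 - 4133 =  - 3232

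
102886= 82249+20637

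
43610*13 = 566930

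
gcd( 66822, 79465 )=1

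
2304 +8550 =10854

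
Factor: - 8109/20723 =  - 9/23  =  - 3^2*23^( - 1)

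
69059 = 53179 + 15880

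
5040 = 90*56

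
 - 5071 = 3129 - 8200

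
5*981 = 4905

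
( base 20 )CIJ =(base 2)1010000111011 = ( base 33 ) 4ov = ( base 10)5179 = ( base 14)1c5d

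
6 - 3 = 3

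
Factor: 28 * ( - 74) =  - 2072 = -2^3*7^1* 37^1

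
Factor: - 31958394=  - 2^1 *3^1 * 13^1*409723^1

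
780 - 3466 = -2686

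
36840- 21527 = 15313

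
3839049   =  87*44127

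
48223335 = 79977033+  - 31753698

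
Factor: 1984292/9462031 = 2^2*823^( - 1)*11497^ ( - 1) * 496073^1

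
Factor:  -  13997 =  - 13997^1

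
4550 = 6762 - 2212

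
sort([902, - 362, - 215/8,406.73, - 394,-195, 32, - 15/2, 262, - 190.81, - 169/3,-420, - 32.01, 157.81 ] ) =[ - 420, - 394, - 362, - 195,  -  190.81,-169/3, - 32.01, - 215/8,-15/2,32, 157.81, 262, 406.73, 902 ] 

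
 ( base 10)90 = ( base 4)1122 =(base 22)42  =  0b1011010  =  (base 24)3I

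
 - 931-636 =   -  1567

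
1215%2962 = 1215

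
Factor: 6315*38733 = 244598895  =  3^2*5^1*421^1*12911^1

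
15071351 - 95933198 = - 80861847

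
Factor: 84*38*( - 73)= -2^3*3^1*7^1*19^1*73^1 = - 233016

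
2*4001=8002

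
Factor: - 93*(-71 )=3^1*31^1 * 71^1 =6603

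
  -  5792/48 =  - 362/3 = -120.67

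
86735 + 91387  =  178122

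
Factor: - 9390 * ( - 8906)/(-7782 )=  - 2^1*5^1*61^1*73^1*313^1* 1297^( - 1 ) = -  13937890/1297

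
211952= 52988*4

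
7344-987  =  6357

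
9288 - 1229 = 8059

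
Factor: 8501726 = 2^1*73^1*58231^1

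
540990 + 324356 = 865346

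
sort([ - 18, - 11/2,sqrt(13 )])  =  [ - 18,-11/2,sqrt( 13)] 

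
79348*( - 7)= - 555436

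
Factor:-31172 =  - 2^2* 7793^1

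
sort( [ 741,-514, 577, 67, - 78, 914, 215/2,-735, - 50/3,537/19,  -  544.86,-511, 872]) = [ - 735,-544.86,  -  514,-511,-78, - 50/3,537/19, 67, 215/2 , 577, 741, 872,914]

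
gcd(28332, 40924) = 3148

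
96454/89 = 1083 + 67/89 = 1083.75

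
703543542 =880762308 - 177218766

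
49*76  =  3724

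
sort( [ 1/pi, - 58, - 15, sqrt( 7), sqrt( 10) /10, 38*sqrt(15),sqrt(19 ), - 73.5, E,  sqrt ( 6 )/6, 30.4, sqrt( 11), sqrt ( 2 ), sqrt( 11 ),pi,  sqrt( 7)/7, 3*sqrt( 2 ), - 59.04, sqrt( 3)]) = [ - 73.5, - 59.04, - 58,-15, sqrt(10)/10,1/pi,sqrt( 7 ) /7, sqrt(6) /6 , sqrt( 2), sqrt (3),sqrt(7),E , pi,sqrt(11),  sqrt( 11), 3*sqrt ( 2), sqrt( 19 ), 30.4, 38*sqrt(15) ] 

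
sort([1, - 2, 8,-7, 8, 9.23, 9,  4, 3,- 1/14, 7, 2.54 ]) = [ - 7, - 2, - 1/14 , 1, 2.54, 3, 4, 7,8, 8, 9,9.23]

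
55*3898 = 214390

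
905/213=4 +53/213  =  4.25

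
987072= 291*3392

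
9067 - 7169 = 1898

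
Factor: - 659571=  - 3^1*11^2 * 23^1*79^1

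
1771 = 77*23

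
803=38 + 765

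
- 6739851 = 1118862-7858713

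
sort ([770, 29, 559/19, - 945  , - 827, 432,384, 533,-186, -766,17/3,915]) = [ - 945,-827 , - 766, - 186,17/3,29, 559/19, 384, 432, 533,770,915 ] 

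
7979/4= 1994 + 3/4 = 1994.75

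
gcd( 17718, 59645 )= 1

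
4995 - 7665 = -2670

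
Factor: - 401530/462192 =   -  2^ ( - 3)*3^( - 1)*5^1*9629^(-1 )*40153^1  =  - 200765/231096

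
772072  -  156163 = 615909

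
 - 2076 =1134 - 3210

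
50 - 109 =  - 59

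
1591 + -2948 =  - 1357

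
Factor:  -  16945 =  - 5^1*3389^1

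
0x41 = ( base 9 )72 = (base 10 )65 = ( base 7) 122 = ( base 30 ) 25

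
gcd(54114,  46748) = 58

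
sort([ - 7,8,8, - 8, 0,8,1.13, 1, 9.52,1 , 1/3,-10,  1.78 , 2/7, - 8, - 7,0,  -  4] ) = [ - 10 , - 8, - 8, - 7, - 7, -4,0,0,2/7,1/3 , 1, 1, 1.13, 1.78, 8,8,8, 9.52 ] 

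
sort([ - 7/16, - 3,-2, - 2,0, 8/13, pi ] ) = [-3, - 2,  -  2, - 7/16, 0, 8/13,pi] 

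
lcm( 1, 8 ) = 8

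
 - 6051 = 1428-7479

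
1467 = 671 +796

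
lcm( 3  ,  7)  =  21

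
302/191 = 1+111/191 = 1.58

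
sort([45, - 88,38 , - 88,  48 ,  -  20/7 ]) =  [ - 88, - 88, - 20/7,38,45 , 48]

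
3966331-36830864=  - 32864533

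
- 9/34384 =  - 9/34384 = - 0.00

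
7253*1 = 7253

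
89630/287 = 89630/287 = 312.30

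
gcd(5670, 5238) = 54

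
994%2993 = 994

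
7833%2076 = 1605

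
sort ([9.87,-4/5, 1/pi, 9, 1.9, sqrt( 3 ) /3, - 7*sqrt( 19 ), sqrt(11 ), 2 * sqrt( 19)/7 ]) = [-7 * sqrt(19 ), - 4/5,1/pi, sqrt( 3 ) /3, 2*sqrt( 19) /7, 1.9, sqrt( 11),9,9.87] 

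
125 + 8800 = 8925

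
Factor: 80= 2^4*5^1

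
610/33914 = 305/16957 =0.02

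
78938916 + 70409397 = 149348313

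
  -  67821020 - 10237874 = - 78058894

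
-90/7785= - 2/173 =-0.01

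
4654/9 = 517+ 1/9 = 517.11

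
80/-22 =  - 4 +4/11  =  - 3.64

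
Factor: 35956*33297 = 1197226932 = 2^2*3^1 * 11^1*89^1*101^1*1009^1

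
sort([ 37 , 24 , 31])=[ 24,  31, 37] 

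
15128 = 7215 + 7913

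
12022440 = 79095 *152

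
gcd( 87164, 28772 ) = 4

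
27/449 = 27/449 = 0.06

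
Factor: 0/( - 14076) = 0 = 0^1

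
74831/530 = 141  +  101/530 = 141.19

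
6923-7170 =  - 247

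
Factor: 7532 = 2^2*7^1 * 269^1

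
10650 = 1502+9148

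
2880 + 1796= 4676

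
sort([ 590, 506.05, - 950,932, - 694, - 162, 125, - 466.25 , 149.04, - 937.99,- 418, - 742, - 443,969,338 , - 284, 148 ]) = [ - 950 ,  -  937.99,- 742, -694,-466.25,-443 , - 418,-284, - 162,125,148,149.04,338,506.05, 590 , 932, 969]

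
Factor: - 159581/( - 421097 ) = 227/599 = 227^1*599^( - 1) 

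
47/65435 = 47/65435 = 0.00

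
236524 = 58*4078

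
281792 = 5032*56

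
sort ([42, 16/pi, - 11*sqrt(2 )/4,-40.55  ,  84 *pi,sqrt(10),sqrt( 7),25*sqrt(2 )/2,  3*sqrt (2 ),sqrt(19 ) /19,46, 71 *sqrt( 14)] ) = [  -  40.55, - 11 * sqrt (2) /4,sqrt( 19) /19, sqrt(7),sqrt(10 ),3 * sqrt (2),16/pi, 25 * sqrt (2) /2,42,46, 84*pi,71*sqrt(14 ) ] 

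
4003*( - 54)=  - 216162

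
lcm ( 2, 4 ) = 4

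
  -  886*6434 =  - 5700524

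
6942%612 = 210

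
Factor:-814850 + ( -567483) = -1382333 = - 107^1*12919^1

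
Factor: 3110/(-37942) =- 5/61 = - 5^1*61^( - 1)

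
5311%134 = 85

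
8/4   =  2  =  2.00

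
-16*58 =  - 928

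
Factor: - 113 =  - 113^1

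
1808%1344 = 464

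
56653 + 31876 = 88529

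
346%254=92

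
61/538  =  61/538 = 0.11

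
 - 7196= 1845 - 9041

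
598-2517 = -1919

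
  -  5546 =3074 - 8620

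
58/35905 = 58/35905=0.00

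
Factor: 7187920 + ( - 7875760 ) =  - 687840=   - 2^5*3^1  *  5^1*1433^1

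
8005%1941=241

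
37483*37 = 1386871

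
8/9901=8/9901 = 0.00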